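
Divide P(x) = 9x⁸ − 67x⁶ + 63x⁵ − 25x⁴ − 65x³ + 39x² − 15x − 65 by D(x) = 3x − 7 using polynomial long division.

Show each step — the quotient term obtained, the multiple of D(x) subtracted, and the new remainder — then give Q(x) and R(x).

Step 1: lead(9x⁸ − 67x⁶ + 63x⁵ − 25x⁴ − 65x³ + 39x² − 15x − 65) ÷ lead(D) = 9x⁸ ÷ 3x = 3x⁷. Subtract (3x⁷)·D = 9x⁸ − 21x⁷. Remainder: 21x⁷ − 67x⁶ + 63x⁵ − 25x⁴ − 65x³ + 39x² − 15x − 65.
Step 2: lead(21x⁷ − 67x⁶ + 63x⁵ − 25x⁴ − 65x³ + 39x² − 15x − 65) ÷ lead(D) = 21x⁷ ÷ 3x = 7x⁶. Subtract (7x⁶)·D = 21x⁷ − 49x⁶. Remainder: −18x⁶ + 63x⁵ − 25x⁴ − 65x³ + 39x² − 15x − 65.
Step 3: lead(−18x⁶ + 63x⁵ − 25x⁴ − 65x³ + 39x² − 15x − 65) ÷ lead(D) = −18x⁶ ÷ 3x = −6x⁵. Subtract (−6x⁵)·D = −18x⁶ + 42x⁵. Remainder: 21x⁵ − 25x⁴ − 65x³ + 39x² − 15x − 65.
Step 4: lead(21x⁵ − 25x⁴ − 65x³ + 39x² − 15x − 65) ÷ lead(D) = 21x⁵ ÷ 3x = 7x⁴. Subtract (7x⁴)·D = 21x⁵ − 49x⁴. Remainder: 24x⁴ − 65x³ + 39x² − 15x − 65.
Step 5: lead(24x⁴ − 65x³ + 39x² − 15x − 65) ÷ lead(D) = 24x⁴ ÷ 3x = 8x³. Subtract (8x³)·D = 24x⁴ − 56x³. Remainder: −9x³ + 39x² − 15x − 65.
Step 6: lead(−9x³ + 39x² − 15x − 65) ÷ lead(D) = −9x³ ÷ 3x = −3x². Subtract (−3x²)·D = −9x³ + 21x². Remainder: 18x² − 15x − 65.
Step 7: lead(18x² − 15x − 65) ÷ lead(D) = 18x² ÷ 3x = 6x. Subtract (6x)·D = 18x² − 42x. Remainder: 27x − 65.
Step 8: lead(27x − 65) ÷ lead(D) = 27x ÷ 3x = 9. Subtract (9)·D = 27x − 63. Remainder: −2.

Q(x) = 3x⁷ + 7x⁶ − 6x⁵ + 7x⁴ + 8x³ − 3x² + 6x + 9; R(x) = −2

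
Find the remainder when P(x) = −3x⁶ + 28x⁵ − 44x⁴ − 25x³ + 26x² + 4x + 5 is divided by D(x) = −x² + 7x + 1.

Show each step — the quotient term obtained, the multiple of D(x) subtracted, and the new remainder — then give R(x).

Step 1: lead(−3x⁶ + 28x⁵ − 44x⁴ − 25x³ + 26x² + 4x + 5) ÷ lead(D) = −3x⁶ ÷ −x² = 3x⁴. Subtract (3x⁴)·D = −3x⁶ + 21x⁵ + 3x⁴. Remainder: 7x⁵ − 47x⁴ − 25x³ + 26x² + 4x + 5.
Step 2: lead(7x⁵ − 47x⁴ − 25x³ + 26x² + 4x + 5) ÷ lead(D) = 7x⁵ ÷ −x² = −7x³. Subtract (−7x³)·D = 7x⁵ − 49x⁴ − 7x³. Remainder: 2x⁴ − 18x³ + 26x² + 4x + 5.
Step 3: lead(2x⁴ − 18x³ + 26x² + 4x + 5) ÷ lead(D) = 2x⁴ ÷ −x² = −2x². Subtract (−2x²)·D = 2x⁴ − 14x³ − 2x². Remainder: −4x³ + 28x² + 4x + 5.
Step 4: lead(−4x³ + 28x² + 4x + 5) ÷ lead(D) = −4x³ ÷ −x² = 4x. Subtract (4x)·D = −4x³ + 28x² + 4x. Remainder: 5.

R(x) = 5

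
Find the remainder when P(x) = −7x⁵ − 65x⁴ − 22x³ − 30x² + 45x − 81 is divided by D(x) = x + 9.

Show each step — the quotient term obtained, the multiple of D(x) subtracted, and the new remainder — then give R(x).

R(x) = 0

Step 1: lead(−7x⁵ − 65x⁴ − 22x³ − 30x² + 45x − 81) ÷ lead(D) = −7x⁵ ÷ x = −7x⁴. Subtract (−7x⁴)·D = −7x⁵ − 63x⁴. Remainder: −2x⁴ − 22x³ − 30x² + 45x − 81.
Step 2: lead(−2x⁴ − 22x³ − 30x² + 45x − 81) ÷ lead(D) = −2x⁴ ÷ x = −2x³. Subtract (−2x³)·D = −2x⁴ − 18x³. Remainder: −4x³ − 30x² + 45x − 81.
Step 3: lead(−4x³ − 30x² + 45x − 81) ÷ lead(D) = −4x³ ÷ x = −4x². Subtract (−4x²)·D = −4x³ − 36x². Remainder: 6x² + 45x − 81.
Step 4: lead(6x² + 45x − 81) ÷ lead(D) = 6x² ÷ x = 6x. Subtract (6x)·D = 6x² + 54x. Remainder: −9x − 81.
Step 5: lead(−9x − 81) ÷ lead(D) = −9x ÷ x = −9. Subtract (−9)·D = −9x − 81. Remainder: 0.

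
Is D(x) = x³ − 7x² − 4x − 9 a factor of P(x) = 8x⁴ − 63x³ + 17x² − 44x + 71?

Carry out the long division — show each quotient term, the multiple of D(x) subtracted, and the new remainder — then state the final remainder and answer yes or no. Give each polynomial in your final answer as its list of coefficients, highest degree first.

R = [8], so D(x) is not a factor of P(x). no

Step 1: lead(8x⁴ − 63x³ + 17x² − 44x + 71) ÷ lead(D) = 8x⁴ ÷ x³ = 8x. Subtract (8x)·D = 8x⁴ − 56x³ − 32x² − 72x. Remainder: −7x³ + 49x² + 28x + 71.
Step 2: lead(−7x³ + 49x² + 28x + 71) ÷ lead(D) = −7x³ ÷ x³ = −7. Subtract (−7)·D = −7x³ + 49x² + 28x + 63. Remainder: 8.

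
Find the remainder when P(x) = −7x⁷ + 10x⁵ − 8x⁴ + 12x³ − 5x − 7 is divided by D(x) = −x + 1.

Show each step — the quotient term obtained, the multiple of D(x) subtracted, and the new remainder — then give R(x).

R(x) = −5

Step 1: lead(−7x⁷ + 10x⁵ − 8x⁴ + 12x³ − 5x − 7) ÷ lead(D) = −7x⁷ ÷ −x = 7x⁶. Subtract (7x⁶)·D = −7x⁷ + 7x⁶. Remainder: −7x⁶ + 10x⁵ − 8x⁴ + 12x³ − 5x − 7.
Step 2: lead(−7x⁶ + 10x⁵ − 8x⁴ + 12x³ − 5x − 7) ÷ lead(D) = −7x⁶ ÷ −x = 7x⁵. Subtract (7x⁵)·D = −7x⁶ + 7x⁵. Remainder: 3x⁵ − 8x⁴ + 12x³ − 5x − 7.
Step 3: lead(3x⁵ − 8x⁴ + 12x³ − 5x − 7) ÷ lead(D) = 3x⁵ ÷ −x = −3x⁴. Subtract (−3x⁴)·D = 3x⁵ − 3x⁴. Remainder: −5x⁴ + 12x³ − 5x − 7.
Step 4: lead(−5x⁴ + 12x³ − 5x − 7) ÷ lead(D) = −5x⁴ ÷ −x = 5x³. Subtract (5x³)·D = −5x⁴ + 5x³. Remainder: 7x³ − 5x − 7.
Step 5: lead(7x³ − 5x − 7) ÷ lead(D) = 7x³ ÷ −x = −7x². Subtract (−7x²)·D = 7x³ − 7x². Remainder: 7x² − 5x − 7.
Step 6: lead(7x² − 5x − 7) ÷ lead(D) = 7x² ÷ −x = −7x. Subtract (−7x)·D = 7x² − 7x. Remainder: 2x − 7.
Step 7: lead(2x − 7) ÷ lead(D) = 2x ÷ −x = −2. Subtract (−2)·D = 2x − 2. Remainder: −5.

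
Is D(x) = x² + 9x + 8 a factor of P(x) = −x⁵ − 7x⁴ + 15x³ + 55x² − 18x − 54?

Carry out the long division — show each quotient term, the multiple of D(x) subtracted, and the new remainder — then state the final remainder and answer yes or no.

Step 1: lead(−x⁵ − 7x⁴ + 15x³ + 55x² − 18x − 54) ÷ lead(D) = −x⁵ ÷ x² = −x³. Subtract (−x³)·D = −x⁵ − 9x⁴ − 8x³. Remainder: 2x⁴ + 23x³ + 55x² − 18x − 54.
Step 2: lead(2x⁴ + 23x³ + 55x² − 18x − 54) ÷ lead(D) = 2x⁴ ÷ x² = 2x². Subtract (2x²)·D = 2x⁴ + 18x³ + 16x². Remainder: 5x³ + 39x² − 18x − 54.
Step 3: lead(5x³ + 39x² − 18x − 54) ÷ lead(D) = 5x³ ÷ x² = 5x. Subtract (5x)·D = 5x³ + 45x² + 40x. Remainder: −6x² − 58x − 54.
Step 4: lead(−6x² − 58x − 54) ÷ lead(D) = −6x² ÷ x² = −6. Subtract (−6)·D = −6x² − 54x − 48. Remainder: −4x − 6.

R(x) = −4x − 6, so D(x) is not a factor of P(x). no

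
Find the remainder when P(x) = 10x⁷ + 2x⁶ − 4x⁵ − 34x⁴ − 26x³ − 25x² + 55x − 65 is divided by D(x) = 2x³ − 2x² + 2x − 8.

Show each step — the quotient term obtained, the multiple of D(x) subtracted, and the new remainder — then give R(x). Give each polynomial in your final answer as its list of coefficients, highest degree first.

Step 1: lead(10x⁷ + 2x⁶ − 4x⁵ − 34x⁴ − 26x³ − 25x² + 55x − 65) ÷ lead(D) = 10x⁷ ÷ 2x³ = 5x⁴. Subtract (5x⁴)·D = 10x⁷ − 10x⁶ + 10x⁵ − 40x⁴. Remainder: 12x⁶ − 14x⁵ + 6x⁴ − 26x³ − 25x² + 55x − 65.
Step 2: lead(12x⁶ − 14x⁵ + 6x⁴ − 26x³ − 25x² + 55x − 65) ÷ lead(D) = 12x⁶ ÷ 2x³ = 6x³. Subtract (6x³)·D = 12x⁶ − 12x⁵ + 12x⁴ − 48x³. Remainder: −2x⁵ − 6x⁴ + 22x³ − 25x² + 55x − 65.
Step 3: lead(−2x⁵ − 6x⁴ + 22x³ − 25x² + 55x − 65) ÷ lead(D) = −2x⁵ ÷ 2x³ = −x². Subtract (−x²)·D = −2x⁵ + 2x⁴ − 2x³ + 8x². Remainder: −8x⁴ + 24x³ − 33x² + 55x − 65.
Step 4: lead(−8x⁴ + 24x³ − 33x² + 55x − 65) ÷ lead(D) = −8x⁴ ÷ 2x³ = −4x. Subtract (−4x)·D = −8x⁴ + 8x³ − 8x² + 32x. Remainder: 16x³ − 25x² + 23x − 65.
Step 5: lead(16x³ − 25x² + 23x − 65) ÷ lead(D) = 16x³ ÷ 2x³ = 8. Subtract (8)·D = 16x³ − 16x² + 16x − 64. Remainder: −9x² + 7x − 1.

R = [-9, 7, -1]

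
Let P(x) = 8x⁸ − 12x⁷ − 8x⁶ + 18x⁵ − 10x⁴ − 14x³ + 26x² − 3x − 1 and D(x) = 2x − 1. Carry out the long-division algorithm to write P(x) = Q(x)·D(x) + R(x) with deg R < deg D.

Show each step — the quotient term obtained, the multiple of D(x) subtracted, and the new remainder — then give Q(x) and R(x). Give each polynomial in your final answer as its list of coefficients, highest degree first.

Step 1: lead(8x⁸ − 12x⁷ − 8x⁶ + 18x⁵ − 10x⁴ − 14x³ + 26x² − 3x − 1) ÷ lead(D) = 8x⁸ ÷ 2x = 4x⁷. Subtract (4x⁷)·D = 8x⁸ − 4x⁷. Remainder: −8x⁷ − 8x⁶ + 18x⁵ − 10x⁴ − 14x³ + 26x² − 3x − 1.
Step 2: lead(−8x⁷ − 8x⁶ + 18x⁵ − 10x⁴ − 14x³ + 26x² − 3x − 1) ÷ lead(D) = −8x⁷ ÷ 2x = −4x⁶. Subtract (−4x⁶)·D = −8x⁷ + 4x⁶. Remainder: −12x⁶ + 18x⁵ − 10x⁴ − 14x³ + 26x² − 3x − 1.
Step 3: lead(−12x⁶ + 18x⁵ − 10x⁴ − 14x³ + 26x² − 3x − 1) ÷ lead(D) = −12x⁶ ÷ 2x = −6x⁵. Subtract (−6x⁵)·D = −12x⁶ + 6x⁵. Remainder: 12x⁵ − 10x⁴ − 14x³ + 26x² − 3x − 1.
Step 4: lead(12x⁵ − 10x⁴ − 14x³ + 26x² − 3x − 1) ÷ lead(D) = 12x⁵ ÷ 2x = 6x⁴. Subtract (6x⁴)·D = 12x⁵ − 6x⁴. Remainder: −4x⁴ − 14x³ + 26x² − 3x − 1.
Step 5: lead(−4x⁴ − 14x³ + 26x² − 3x − 1) ÷ lead(D) = −4x⁴ ÷ 2x = −2x³. Subtract (−2x³)·D = −4x⁴ + 2x³. Remainder: −16x³ + 26x² − 3x − 1.
Step 6: lead(−16x³ + 26x² − 3x − 1) ÷ lead(D) = −16x³ ÷ 2x = −8x². Subtract (−8x²)·D = −16x³ + 8x². Remainder: 18x² − 3x − 1.
Step 7: lead(18x² − 3x − 1) ÷ lead(D) = 18x² ÷ 2x = 9x. Subtract (9x)·D = 18x² − 9x. Remainder: 6x − 1.
Step 8: lead(6x − 1) ÷ lead(D) = 6x ÷ 2x = 3. Subtract (3)·D = 6x − 3. Remainder: 2.

Q = [4, -4, -6, 6, -2, -8, 9, 3]; R = [2]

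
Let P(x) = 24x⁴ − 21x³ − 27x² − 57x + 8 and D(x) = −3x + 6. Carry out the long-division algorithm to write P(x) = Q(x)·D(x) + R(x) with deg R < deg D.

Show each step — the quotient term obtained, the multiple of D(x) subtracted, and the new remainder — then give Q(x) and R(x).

Q(x) = −8x³ − 9x² − 9x + 1; R(x) = 2

Step 1: lead(24x⁴ − 21x³ − 27x² − 57x + 8) ÷ lead(D) = 24x⁴ ÷ −3x = −8x³. Subtract (−8x³)·D = 24x⁴ − 48x³. Remainder: 27x³ − 27x² − 57x + 8.
Step 2: lead(27x³ − 27x² − 57x + 8) ÷ lead(D) = 27x³ ÷ −3x = −9x². Subtract (−9x²)·D = 27x³ − 54x². Remainder: 27x² − 57x + 8.
Step 3: lead(27x² − 57x + 8) ÷ lead(D) = 27x² ÷ −3x = −9x. Subtract (−9x)·D = 27x² − 54x. Remainder: −3x + 8.
Step 4: lead(−3x + 8) ÷ lead(D) = −3x ÷ −3x = 1. Subtract (1)·D = −3x + 6. Remainder: 2.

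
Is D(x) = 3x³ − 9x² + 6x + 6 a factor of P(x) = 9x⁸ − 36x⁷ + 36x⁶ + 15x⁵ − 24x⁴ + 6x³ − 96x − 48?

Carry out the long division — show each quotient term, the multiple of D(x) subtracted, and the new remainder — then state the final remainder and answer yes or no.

Step 1: lead(9x⁸ − 36x⁷ + 36x⁶ + 15x⁵ − 24x⁴ + 6x³ − 96x − 48) ÷ lead(D) = 9x⁸ ÷ 3x³ = 3x⁵. Subtract (3x⁵)·D = 9x⁸ − 27x⁷ + 18x⁶ + 18x⁵. Remainder: −9x⁷ + 18x⁶ − 3x⁵ − 24x⁴ + 6x³ − 96x − 48.
Step 2: lead(−9x⁷ + 18x⁶ − 3x⁵ − 24x⁴ + 6x³ − 96x − 48) ÷ lead(D) = −9x⁷ ÷ 3x³ = −3x⁴. Subtract (−3x⁴)·D = −9x⁷ + 27x⁶ − 18x⁵ − 18x⁴. Remainder: −9x⁶ + 15x⁵ − 6x⁴ + 6x³ − 96x − 48.
Step 3: lead(−9x⁶ + 15x⁵ − 6x⁴ + 6x³ − 96x − 48) ÷ lead(D) = −9x⁶ ÷ 3x³ = −3x³. Subtract (−3x³)·D = −9x⁶ + 27x⁵ − 18x⁴ − 18x³. Remainder: −12x⁵ + 12x⁴ + 24x³ − 96x − 48.
Step 4: lead(−12x⁵ + 12x⁴ + 24x³ − 96x − 48) ÷ lead(D) = −12x⁵ ÷ 3x³ = −4x². Subtract (−4x²)·D = −12x⁵ + 36x⁴ − 24x³ − 24x². Remainder: −24x⁴ + 48x³ + 24x² − 96x − 48.
Step 5: lead(−24x⁴ + 48x³ + 24x² − 96x − 48) ÷ lead(D) = −24x⁴ ÷ 3x³ = −8x. Subtract (−8x)·D = −24x⁴ + 72x³ − 48x² − 48x. Remainder: −24x³ + 72x² − 48x − 48.
Step 6: lead(−24x³ + 72x² − 48x − 48) ÷ lead(D) = −24x³ ÷ 3x³ = −8. Subtract (−8)·D = −24x³ + 72x² − 48x − 48. Remainder: 0.

R(x) = 0, so D(x) is a factor of P(x). yes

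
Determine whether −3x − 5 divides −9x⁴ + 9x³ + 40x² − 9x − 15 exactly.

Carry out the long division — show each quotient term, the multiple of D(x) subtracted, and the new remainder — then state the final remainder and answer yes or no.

R(x) = 0, so D(x) is a factor of P(x). yes

Step 1: lead(−9x⁴ + 9x³ + 40x² − 9x − 15) ÷ lead(D) = −9x⁴ ÷ −3x = 3x³. Subtract (3x³)·D = −9x⁴ − 15x³. Remainder: 24x³ + 40x² − 9x − 15.
Step 2: lead(24x³ + 40x² − 9x − 15) ÷ lead(D) = 24x³ ÷ −3x = −8x². Subtract (−8x²)·D = 24x³ + 40x². Remainder: −9x − 15.
Step 3: lead(−9x − 15) ÷ lead(D) = −9x ÷ −3x = 3. Subtract (3)·D = −9x − 15. Remainder: 0.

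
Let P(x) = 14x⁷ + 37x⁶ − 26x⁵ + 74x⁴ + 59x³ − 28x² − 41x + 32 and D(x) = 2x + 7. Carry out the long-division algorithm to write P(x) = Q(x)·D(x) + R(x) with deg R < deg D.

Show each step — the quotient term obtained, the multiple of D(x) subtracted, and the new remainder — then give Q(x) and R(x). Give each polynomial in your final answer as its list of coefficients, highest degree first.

Step 1: lead(14x⁷ + 37x⁶ − 26x⁵ + 74x⁴ + 59x³ − 28x² − 41x + 32) ÷ lead(D) = 14x⁷ ÷ 2x = 7x⁶. Subtract (7x⁶)·D = 14x⁷ + 49x⁶. Remainder: −12x⁶ − 26x⁵ + 74x⁴ + 59x³ − 28x² − 41x + 32.
Step 2: lead(−12x⁶ − 26x⁵ + 74x⁴ + 59x³ − 28x² − 41x + 32) ÷ lead(D) = −12x⁶ ÷ 2x = −6x⁵. Subtract (−6x⁵)·D = −12x⁶ − 42x⁵. Remainder: 16x⁵ + 74x⁴ + 59x³ − 28x² − 41x + 32.
Step 3: lead(16x⁵ + 74x⁴ + 59x³ − 28x² − 41x + 32) ÷ lead(D) = 16x⁵ ÷ 2x = 8x⁴. Subtract (8x⁴)·D = 16x⁵ + 56x⁴. Remainder: 18x⁴ + 59x³ − 28x² − 41x + 32.
Step 4: lead(18x⁴ + 59x³ − 28x² − 41x + 32) ÷ lead(D) = 18x⁴ ÷ 2x = 9x³. Subtract (9x³)·D = 18x⁴ + 63x³. Remainder: −4x³ − 28x² − 41x + 32.
Step 5: lead(−4x³ − 28x² − 41x + 32) ÷ lead(D) = −4x³ ÷ 2x = −2x². Subtract (−2x²)·D = −4x³ − 14x². Remainder: −14x² − 41x + 32.
Step 6: lead(−14x² − 41x + 32) ÷ lead(D) = −14x² ÷ 2x = −7x. Subtract (−7x)·D = −14x² − 49x. Remainder: 8x + 32.
Step 7: lead(8x + 32) ÷ lead(D) = 8x ÷ 2x = 4. Subtract (4)·D = 8x + 28. Remainder: 4.

Q = [7, -6, 8, 9, -2, -7, 4]; R = [4]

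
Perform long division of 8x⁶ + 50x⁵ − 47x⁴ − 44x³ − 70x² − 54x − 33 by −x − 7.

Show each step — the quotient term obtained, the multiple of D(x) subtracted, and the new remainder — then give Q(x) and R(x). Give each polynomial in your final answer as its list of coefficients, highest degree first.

Q = [-8, 6, 5, 9, 7, 5]; R = [2]

Step 1: lead(8x⁶ + 50x⁵ − 47x⁴ − 44x³ − 70x² − 54x − 33) ÷ lead(D) = 8x⁶ ÷ −x = −8x⁵. Subtract (−8x⁵)·D = 8x⁶ + 56x⁵. Remainder: −6x⁵ − 47x⁴ − 44x³ − 70x² − 54x − 33.
Step 2: lead(−6x⁵ − 47x⁴ − 44x³ − 70x² − 54x − 33) ÷ lead(D) = −6x⁵ ÷ −x = 6x⁴. Subtract (6x⁴)·D = −6x⁵ − 42x⁴. Remainder: −5x⁴ − 44x³ − 70x² − 54x − 33.
Step 3: lead(−5x⁴ − 44x³ − 70x² − 54x − 33) ÷ lead(D) = −5x⁴ ÷ −x = 5x³. Subtract (5x³)·D = −5x⁴ − 35x³. Remainder: −9x³ − 70x² − 54x − 33.
Step 4: lead(−9x³ − 70x² − 54x − 33) ÷ lead(D) = −9x³ ÷ −x = 9x². Subtract (9x²)·D = −9x³ − 63x². Remainder: −7x² − 54x − 33.
Step 5: lead(−7x² − 54x − 33) ÷ lead(D) = −7x² ÷ −x = 7x. Subtract (7x)·D = −7x² − 49x. Remainder: −5x − 33.
Step 6: lead(−5x − 33) ÷ lead(D) = −5x ÷ −x = 5. Subtract (5)·D = −5x − 35. Remainder: 2.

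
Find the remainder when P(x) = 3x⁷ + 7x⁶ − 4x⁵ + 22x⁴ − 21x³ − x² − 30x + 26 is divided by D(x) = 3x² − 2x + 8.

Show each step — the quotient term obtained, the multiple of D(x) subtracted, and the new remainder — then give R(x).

Step 1: lead(3x⁷ + 7x⁶ − 4x⁵ + 22x⁴ − 21x³ − x² − 30x + 26) ÷ lead(D) = 3x⁷ ÷ 3x² = x⁵. Subtract (x⁵)·D = 3x⁷ − 2x⁶ + 8x⁵. Remainder: 9x⁶ − 12x⁵ + 22x⁴ − 21x³ − x² − 30x + 26.
Step 2: lead(9x⁶ − 12x⁵ + 22x⁴ − 21x³ − x² − 30x + 26) ÷ lead(D) = 9x⁶ ÷ 3x² = 3x⁴. Subtract (3x⁴)·D = 9x⁶ − 6x⁵ + 24x⁴. Remainder: −6x⁵ − 2x⁴ − 21x³ − x² − 30x + 26.
Step 3: lead(−6x⁵ − 2x⁴ − 21x³ − x² − 30x + 26) ÷ lead(D) = −6x⁵ ÷ 3x² = −2x³. Subtract (−2x³)·D = −6x⁵ + 4x⁴ − 16x³. Remainder: −6x⁴ − 5x³ − x² − 30x + 26.
Step 4: lead(−6x⁴ − 5x³ − x² − 30x + 26) ÷ lead(D) = −6x⁴ ÷ 3x² = −2x². Subtract (−2x²)·D = −6x⁴ + 4x³ − 16x². Remainder: −9x³ + 15x² − 30x + 26.
Step 5: lead(−9x³ + 15x² − 30x + 26) ÷ lead(D) = −9x³ ÷ 3x² = −3x. Subtract (−3x)·D = −9x³ + 6x² − 24x. Remainder: 9x² − 6x + 26.
Step 6: lead(9x² − 6x + 26) ÷ lead(D) = 9x² ÷ 3x² = 3. Subtract (3)·D = 9x² − 6x + 24. Remainder: 2.

R(x) = 2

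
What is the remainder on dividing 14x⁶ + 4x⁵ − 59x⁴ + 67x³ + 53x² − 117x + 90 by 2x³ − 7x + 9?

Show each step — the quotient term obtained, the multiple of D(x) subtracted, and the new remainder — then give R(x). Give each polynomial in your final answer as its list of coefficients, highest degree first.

Step 1: lead(14x⁶ + 4x⁵ − 59x⁴ + 67x³ + 53x² − 117x + 90) ÷ lead(D) = 14x⁶ ÷ 2x³ = 7x³. Subtract (7x³)·D = 14x⁶ − 49x⁴ + 63x³. Remainder: 4x⁵ − 10x⁴ + 4x³ + 53x² − 117x + 90.
Step 2: lead(4x⁵ − 10x⁴ + 4x³ + 53x² − 117x + 90) ÷ lead(D) = 4x⁵ ÷ 2x³ = 2x². Subtract (2x²)·D = 4x⁵ − 14x³ + 18x². Remainder: −10x⁴ + 18x³ + 35x² − 117x + 90.
Step 3: lead(−10x⁴ + 18x³ + 35x² − 117x + 90) ÷ lead(D) = −10x⁴ ÷ 2x³ = −5x. Subtract (−5x)·D = −10x⁴ + 35x² − 45x. Remainder: 18x³ − 72x + 90.
Step 4: lead(18x³ − 72x + 90) ÷ lead(D) = 18x³ ÷ 2x³ = 9. Subtract (9)·D = 18x³ − 63x + 81. Remainder: −9x + 9.

R = [-9, 9]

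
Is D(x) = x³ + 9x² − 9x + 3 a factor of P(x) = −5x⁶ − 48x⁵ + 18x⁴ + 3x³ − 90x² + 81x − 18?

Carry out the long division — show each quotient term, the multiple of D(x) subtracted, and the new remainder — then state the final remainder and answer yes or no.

Step 1: lead(−5x⁶ − 48x⁵ + 18x⁴ + 3x³ − 90x² + 81x − 18) ÷ lead(D) = −5x⁶ ÷ x³ = −5x³. Subtract (−5x³)·D = −5x⁶ − 45x⁵ + 45x⁴ − 15x³. Remainder: −3x⁵ − 27x⁴ + 18x³ − 90x² + 81x − 18.
Step 2: lead(−3x⁵ − 27x⁴ + 18x³ − 90x² + 81x − 18) ÷ lead(D) = −3x⁵ ÷ x³ = −3x². Subtract (−3x²)·D = −3x⁵ − 27x⁴ + 27x³ − 9x². Remainder: −9x³ − 81x² + 81x − 18.
Step 3: lead(−9x³ − 81x² + 81x − 18) ÷ lead(D) = −9x³ ÷ x³ = −9. Subtract (−9)·D = −9x³ − 81x² + 81x − 27. Remainder: 9.

R(x) = 9, so D(x) is not a factor of P(x). no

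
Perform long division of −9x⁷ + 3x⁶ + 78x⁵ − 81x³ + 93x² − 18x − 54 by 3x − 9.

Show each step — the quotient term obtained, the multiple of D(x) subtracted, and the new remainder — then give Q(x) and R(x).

Q(x) = −3x⁶ − 8x⁵ + 2x⁴ + 6x³ − 9x² + 4x + 6; R(x) = 0

Step 1: lead(−9x⁷ + 3x⁶ + 78x⁵ − 81x³ + 93x² − 18x − 54) ÷ lead(D) = −9x⁷ ÷ 3x = −3x⁶. Subtract (−3x⁶)·D = −9x⁷ + 27x⁶. Remainder: −24x⁶ + 78x⁵ − 81x³ + 93x² − 18x − 54.
Step 2: lead(−24x⁶ + 78x⁵ − 81x³ + 93x² − 18x − 54) ÷ lead(D) = −24x⁶ ÷ 3x = −8x⁵. Subtract (−8x⁵)·D = −24x⁶ + 72x⁵. Remainder: 6x⁵ − 81x³ + 93x² − 18x − 54.
Step 3: lead(6x⁵ − 81x³ + 93x² − 18x − 54) ÷ lead(D) = 6x⁵ ÷ 3x = 2x⁴. Subtract (2x⁴)·D = 6x⁵ − 18x⁴. Remainder: 18x⁴ − 81x³ + 93x² − 18x − 54.
Step 4: lead(18x⁴ − 81x³ + 93x² − 18x − 54) ÷ lead(D) = 18x⁴ ÷ 3x = 6x³. Subtract (6x³)·D = 18x⁴ − 54x³. Remainder: −27x³ + 93x² − 18x − 54.
Step 5: lead(−27x³ + 93x² − 18x − 54) ÷ lead(D) = −27x³ ÷ 3x = −9x². Subtract (−9x²)·D = −27x³ + 81x². Remainder: 12x² − 18x − 54.
Step 6: lead(12x² − 18x − 54) ÷ lead(D) = 12x² ÷ 3x = 4x. Subtract (4x)·D = 12x² − 36x. Remainder: 18x − 54.
Step 7: lead(18x − 54) ÷ lead(D) = 18x ÷ 3x = 6. Subtract (6)·D = 18x − 54. Remainder: 0.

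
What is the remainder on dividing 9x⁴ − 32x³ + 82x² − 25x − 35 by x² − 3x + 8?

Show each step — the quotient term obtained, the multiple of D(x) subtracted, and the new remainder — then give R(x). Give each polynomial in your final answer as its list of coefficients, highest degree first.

Step 1: lead(9x⁴ − 32x³ + 82x² − 25x − 35) ÷ lead(D) = 9x⁴ ÷ x² = 9x². Subtract (9x²)·D = 9x⁴ − 27x³ + 72x². Remainder: −5x³ + 10x² − 25x − 35.
Step 2: lead(−5x³ + 10x² − 25x − 35) ÷ lead(D) = −5x³ ÷ x² = −5x. Subtract (−5x)·D = −5x³ + 15x² − 40x. Remainder: −5x² + 15x − 35.
Step 3: lead(−5x² + 15x − 35) ÷ lead(D) = −5x² ÷ x² = −5. Subtract (−5)·D = −5x² + 15x − 40. Remainder: 5.

R = [5]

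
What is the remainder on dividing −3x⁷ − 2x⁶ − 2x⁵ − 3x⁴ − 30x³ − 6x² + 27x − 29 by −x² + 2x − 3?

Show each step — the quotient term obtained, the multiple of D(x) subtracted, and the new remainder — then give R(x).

R(x) = −2

Step 1: lead(−3x⁷ − 2x⁶ − 2x⁵ − 3x⁴ − 30x³ − 6x² + 27x − 29) ÷ lead(D) = −3x⁷ ÷ −x² = 3x⁵. Subtract (3x⁵)·D = −3x⁷ + 6x⁶ − 9x⁵. Remainder: −8x⁶ + 7x⁵ − 3x⁴ − 30x³ − 6x² + 27x − 29.
Step 2: lead(−8x⁶ + 7x⁵ − 3x⁴ − 30x³ − 6x² + 27x − 29) ÷ lead(D) = −8x⁶ ÷ −x² = 8x⁴. Subtract (8x⁴)·D = −8x⁶ + 16x⁵ − 24x⁴. Remainder: −9x⁵ + 21x⁴ − 30x³ − 6x² + 27x − 29.
Step 3: lead(−9x⁵ + 21x⁴ − 30x³ − 6x² + 27x − 29) ÷ lead(D) = −9x⁵ ÷ −x² = 9x³. Subtract (9x³)·D = −9x⁵ + 18x⁴ − 27x³. Remainder: 3x⁴ − 3x³ − 6x² + 27x − 29.
Step 4: lead(3x⁴ − 3x³ − 6x² + 27x − 29) ÷ lead(D) = 3x⁴ ÷ −x² = −3x². Subtract (−3x²)·D = 3x⁴ − 6x³ + 9x². Remainder: 3x³ − 15x² + 27x − 29.
Step 5: lead(3x³ − 15x² + 27x − 29) ÷ lead(D) = 3x³ ÷ −x² = −3x. Subtract (−3x)·D = 3x³ − 6x² + 9x. Remainder: −9x² + 18x − 29.
Step 6: lead(−9x² + 18x − 29) ÷ lead(D) = −9x² ÷ −x² = 9. Subtract (9)·D = −9x² + 18x − 27. Remainder: −2.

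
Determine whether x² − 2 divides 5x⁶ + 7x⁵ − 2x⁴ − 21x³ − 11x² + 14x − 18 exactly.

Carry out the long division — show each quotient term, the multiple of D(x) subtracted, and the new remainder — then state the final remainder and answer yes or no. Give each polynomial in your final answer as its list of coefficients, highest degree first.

R = [-8], so D(x) is not a factor of P(x). no

Step 1: lead(5x⁶ + 7x⁵ − 2x⁴ − 21x³ − 11x² + 14x − 18) ÷ lead(D) = 5x⁶ ÷ x² = 5x⁴. Subtract (5x⁴)·D = 5x⁶ − 10x⁴. Remainder: 7x⁵ + 8x⁴ − 21x³ − 11x² + 14x − 18.
Step 2: lead(7x⁵ + 8x⁴ − 21x³ − 11x² + 14x − 18) ÷ lead(D) = 7x⁵ ÷ x² = 7x³. Subtract (7x³)·D = 7x⁵ − 14x³. Remainder: 8x⁴ − 7x³ − 11x² + 14x − 18.
Step 3: lead(8x⁴ − 7x³ − 11x² + 14x − 18) ÷ lead(D) = 8x⁴ ÷ x² = 8x². Subtract (8x²)·D = 8x⁴ − 16x². Remainder: −7x³ + 5x² + 14x − 18.
Step 4: lead(−7x³ + 5x² + 14x − 18) ÷ lead(D) = −7x³ ÷ x² = −7x. Subtract (−7x)·D = −7x³ + 14x. Remainder: 5x² − 18.
Step 5: lead(5x² − 18) ÷ lead(D) = 5x² ÷ x² = 5. Subtract (5)·D = 5x² − 10. Remainder: −8.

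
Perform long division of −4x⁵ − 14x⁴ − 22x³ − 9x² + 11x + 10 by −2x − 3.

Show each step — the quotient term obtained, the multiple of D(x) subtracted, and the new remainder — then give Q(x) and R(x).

Step 1: lead(−4x⁵ − 14x⁴ − 22x³ − 9x² + 11x + 10) ÷ lead(D) = −4x⁵ ÷ −2x = 2x⁴. Subtract (2x⁴)·D = −4x⁵ − 6x⁴. Remainder: −8x⁴ − 22x³ − 9x² + 11x + 10.
Step 2: lead(−8x⁴ − 22x³ − 9x² + 11x + 10) ÷ lead(D) = −8x⁴ ÷ −2x = 4x³. Subtract (4x³)·D = −8x⁴ − 12x³. Remainder: −10x³ − 9x² + 11x + 10.
Step 3: lead(−10x³ − 9x² + 11x + 10) ÷ lead(D) = −10x³ ÷ −2x = 5x². Subtract (5x²)·D = −10x³ − 15x². Remainder: 6x² + 11x + 10.
Step 4: lead(6x² + 11x + 10) ÷ lead(D) = 6x² ÷ −2x = −3x. Subtract (−3x)·D = 6x² + 9x. Remainder: 2x + 10.
Step 5: lead(2x + 10) ÷ lead(D) = 2x ÷ −2x = −1. Subtract (−1)·D = 2x + 3. Remainder: 7.

Q(x) = 2x⁴ + 4x³ + 5x² − 3x − 1; R(x) = 7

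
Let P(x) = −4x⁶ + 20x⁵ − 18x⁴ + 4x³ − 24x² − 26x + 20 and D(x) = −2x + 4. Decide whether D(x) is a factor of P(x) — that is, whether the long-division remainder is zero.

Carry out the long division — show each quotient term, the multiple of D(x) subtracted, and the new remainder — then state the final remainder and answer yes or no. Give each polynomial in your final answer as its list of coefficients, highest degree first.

Step 1: lead(−4x⁶ + 20x⁵ − 18x⁴ + 4x³ − 24x² − 26x + 20) ÷ lead(D) = −4x⁶ ÷ −2x = 2x⁵. Subtract (2x⁵)·D = −4x⁶ + 8x⁵. Remainder: 12x⁵ − 18x⁴ + 4x³ − 24x² − 26x + 20.
Step 2: lead(12x⁵ − 18x⁴ + 4x³ − 24x² − 26x + 20) ÷ lead(D) = 12x⁵ ÷ −2x = −6x⁴. Subtract (−6x⁴)·D = 12x⁵ − 24x⁴. Remainder: 6x⁴ + 4x³ − 24x² − 26x + 20.
Step 3: lead(6x⁴ + 4x³ − 24x² − 26x + 20) ÷ lead(D) = 6x⁴ ÷ −2x = −3x³. Subtract (−3x³)·D = 6x⁴ − 12x³. Remainder: 16x³ − 24x² − 26x + 20.
Step 4: lead(16x³ − 24x² − 26x + 20) ÷ lead(D) = 16x³ ÷ −2x = −8x². Subtract (−8x²)·D = 16x³ − 32x². Remainder: 8x² − 26x + 20.
Step 5: lead(8x² − 26x + 20) ÷ lead(D) = 8x² ÷ −2x = −4x. Subtract (−4x)·D = 8x² − 16x. Remainder: −10x + 20.
Step 6: lead(−10x + 20) ÷ lead(D) = −10x ÷ −2x = 5. Subtract (5)·D = −10x + 20. Remainder: 0.

R = [0], so D(x) is a factor of P(x). yes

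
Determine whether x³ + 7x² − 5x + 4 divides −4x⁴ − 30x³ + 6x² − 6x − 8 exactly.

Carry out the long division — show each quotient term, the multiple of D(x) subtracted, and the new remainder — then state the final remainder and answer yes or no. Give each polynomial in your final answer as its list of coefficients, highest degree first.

Step 1: lead(−4x⁴ − 30x³ + 6x² − 6x − 8) ÷ lead(D) = −4x⁴ ÷ x³ = −4x. Subtract (−4x)·D = −4x⁴ − 28x³ + 20x² − 16x. Remainder: −2x³ − 14x² + 10x − 8.
Step 2: lead(−2x³ − 14x² + 10x − 8) ÷ lead(D) = −2x³ ÷ x³ = −2. Subtract (−2)·D = −2x³ − 14x² + 10x − 8. Remainder: 0.

R = [0], so D(x) is a factor of P(x). yes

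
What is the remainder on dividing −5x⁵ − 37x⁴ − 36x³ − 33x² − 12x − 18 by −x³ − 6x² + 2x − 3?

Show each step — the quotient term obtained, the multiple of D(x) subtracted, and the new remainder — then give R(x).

R(x) = −8x² + x − 6

Step 1: lead(−5x⁵ − 37x⁴ − 36x³ − 33x² − 12x − 18) ÷ lead(D) = −5x⁵ ÷ −x³ = 5x². Subtract (5x²)·D = −5x⁵ − 30x⁴ + 10x³ − 15x². Remainder: −7x⁴ − 46x³ − 18x² − 12x − 18.
Step 2: lead(−7x⁴ − 46x³ − 18x² − 12x − 18) ÷ lead(D) = −7x⁴ ÷ −x³ = 7x. Subtract (7x)·D = −7x⁴ − 42x³ + 14x² − 21x. Remainder: −4x³ − 32x² + 9x − 18.
Step 3: lead(−4x³ − 32x² + 9x − 18) ÷ lead(D) = −4x³ ÷ −x³ = 4. Subtract (4)·D = −4x³ − 24x² + 8x − 12. Remainder: −8x² + x − 6.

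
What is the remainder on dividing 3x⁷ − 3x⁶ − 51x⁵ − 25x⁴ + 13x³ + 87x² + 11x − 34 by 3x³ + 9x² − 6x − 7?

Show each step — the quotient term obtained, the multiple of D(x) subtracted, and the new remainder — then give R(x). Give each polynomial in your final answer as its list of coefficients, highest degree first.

R = [-6]

Step 1: lead(3x⁷ − 3x⁶ − 51x⁵ − 25x⁴ + 13x³ + 87x² + 11x − 34) ÷ lead(D) = 3x⁷ ÷ 3x³ = x⁴. Subtract (x⁴)·D = 3x⁷ + 9x⁶ − 6x⁵ − 7x⁴. Remainder: −12x⁶ − 45x⁵ − 18x⁴ + 13x³ + 87x² + 11x − 34.
Step 2: lead(−12x⁶ − 45x⁵ − 18x⁴ + 13x³ + 87x² + 11x − 34) ÷ lead(D) = −12x⁶ ÷ 3x³ = −4x³. Subtract (−4x³)·D = −12x⁶ − 36x⁵ + 24x⁴ + 28x³. Remainder: −9x⁵ − 42x⁴ − 15x³ + 87x² + 11x − 34.
Step 3: lead(−9x⁵ − 42x⁴ − 15x³ + 87x² + 11x − 34) ÷ lead(D) = −9x⁵ ÷ 3x³ = −3x². Subtract (−3x²)·D = −9x⁵ − 27x⁴ + 18x³ + 21x². Remainder: −15x⁴ − 33x³ + 66x² + 11x − 34.
Step 4: lead(−15x⁴ − 33x³ + 66x² + 11x − 34) ÷ lead(D) = −15x⁴ ÷ 3x³ = −5x. Subtract (−5x)·D = −15x⁴ − 45x³ + 30x² + 35x. Remainder: 12x³ + 36x² − 24x − 34.
Step 5: lead(12x³ + 36x² − 24x − 34) ÷ lead(D) = 12x³ ÷ 3x³ = 4. Subtract (4)·D = 12x³ + 36x² − 24x − 28. Remainder: −6.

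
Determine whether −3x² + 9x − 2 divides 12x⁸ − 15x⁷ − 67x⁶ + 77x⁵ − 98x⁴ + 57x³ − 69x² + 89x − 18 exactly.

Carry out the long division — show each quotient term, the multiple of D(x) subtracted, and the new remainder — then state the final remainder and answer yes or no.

R(x) = 0, so D(x) is a factor of P(x). yes

Step 1: lead(12x⁸ − 15x⁷ − 67x⁶ + 77x⁵ − 98x⁴ + 57x³ − 69x² + 89x − 18) ÷ lead(D) = 12x⁸ ÷ −3x² = −4x⁶. Subtract (−4x⁶)·D = 12x⁸ − 36x⁷ + 8x⁶. Remainder: 21x⁷ − 75x⁶ + 77x⁵ − 98x⁴ + 57x³ − 69x² + 89x − 18.
Step 2: lead(21x⁷ − 75x⁶ + 77x⁵ − 98x⁴ + 57x³ − 69x² + 89x − 18) ÷ lead(D) = 21x⁷ ÷ −3x² = −7x⁵. Subtract (−7x⁵)·D = 21x⁷ − 63x⁶ + 14x⁵. Remainder: −12x⁶ + 63x⁵ − 98x⁴ + 57x³ − 69x² + 89x − 18.
Step 3: lead(−12x⁶ + 63x⁵ − 98x⁴ + 57x³ − 69x² + 89x − 18) ÷ lead(D) = −12x⁶ ÷ −3x² = 4x⁴. Subtract (4x⁴)·D = −12x⁶ + 36x⁵ − 8x⁴. Remainder: 27x⁵ − 90x⁴ + 57x³ − 69x² + 89x − 18.
Step 4: lead(27x⁵ − 90x⁴ + 57x³ − 69x² + 89x − 18) ÷ lead(D) = 27x⁵ ÷ −3x² = −9x³. Subtract (−9x³)·D = 27x⁵ − 81x⁴ + 18x³. Remainder: −9x⁴ + 39x³ − 69x² + 89x − 18.
Step 5: lead(−9x⁴ + 39x³ − 69x² + 89x − 18) ÷ lead(D) = −9x⁴ ÷ −3x² = 3x². Subtract (3x²)·D = −9x⁴ + 27x³ − 6x². Remainder: 12x³ − 63x² + 89x − 18.
Step 6: lead(12x³ − 63x² + 89x − 18) ÷ lead(D) = 12x³ ÷ −3x² = −4x. Subtract (−4x)·D = 12x³ − 36x² + 8x. Remainder: −27x² + 81x − 18.
Step 7: lead(−27x² + 81x − 18) ÷ lead(D) = −27x² ÷ −3x² = 9. Subtract (9)·D = −27x² + 81x − 18. Remainder: 0.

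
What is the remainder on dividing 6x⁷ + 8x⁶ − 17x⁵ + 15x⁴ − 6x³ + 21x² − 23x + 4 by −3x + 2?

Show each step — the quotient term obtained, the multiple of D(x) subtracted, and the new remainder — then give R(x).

R(x) = −2

Step 1: lead(6x⁷ + 8x⁶ − 17x⁵ + 15x⁴ − 6x³ + 21x² − 23x + 4) ÷ lead(D) = 6x⁷ ÷ −3x = −2x⁶. Subtract (−2x⁶)·D = 6x⁷ − 4x⁶. Remainder: 12x⁶ − 17x⁵ + 15x⁴ − 6x³ + 21x² − 23x + 4.
Step 2: lead(12x⁶ − 17x⁵ + 15x⁴ − 6x³ + 21x² − 23x + 4) ÷ lead(D) = 12x⁶ ÷ −3x = −4x⁵. Subtract (−4x⁵)·D = 12x⁶ − 8x⁵. Remainder: −9x⁵ + 15x⁴ − 6x³ + 21x² − 23x + 4.
Step 3: lead(−9x⁵ + 15x⁴ − 6x³ + 21x² − 23x + 4) ÷ lead(D) = −9x⁵ ÷ −3x = 3x⁴. Subtract (3x⁴)·D = −9x⁵ + 6x⁴. Remainder: 9x⁴ − 6x³ + 21x² − 23x + 4.
Step 4: lead(9x⁴ − 6x³ + 21x² − 23x + 4) ÷ lead(D) = 9x⁴ ÷ −3x = −3x³. Subtract (−3x³)·D = 9x⁴ − 6x³. Remainder: 21x² − 23x + 4.
Step 5: lead(21x² − 23x + 4) ÷ lead(D) = 21x² ÷ −3x = −7x. Subtract (−7x)·D = 21x² − 14x. Remainder: −9x + 4.
Step 6: lead(−9x + 4) ÷ lead(D) = −9x ÷ −3x = 3. Subtract (3)·D = −9x + 6. Remainder: −2.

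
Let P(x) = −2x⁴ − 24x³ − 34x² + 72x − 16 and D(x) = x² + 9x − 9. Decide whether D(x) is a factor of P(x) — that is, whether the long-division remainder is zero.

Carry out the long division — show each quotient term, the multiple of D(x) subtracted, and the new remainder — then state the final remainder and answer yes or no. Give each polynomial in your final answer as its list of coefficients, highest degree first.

Step 1: lead(−2x⁴ − 24x³ − 34x² + 72x − 16) ÷ lead(D) = −2x⁴ ÷ x² = −2x². Subtract (−2x²)·D = −2x⁴ − 18x³ + 18x². Remainder: −6x³ − 52x² + 72x − 16.
Step 2: lead(−6x³ − 52x² + 72x − 16) ÷ lead(D) = −6x³ ÷ x² = −6x. Subtract (−6x)·D = −6x³ − 54x² + 54x. Remainder: 2x² + 18x − 16.
Step 3: lead(2x² + 18x − 16) ÷ lead(D) = 2x² ÷ x² = 2. Subtract (2)·D = 2x² + 18x − 18. Remainder: 2.

R = [2], so D(x) is not a factor of P(x). no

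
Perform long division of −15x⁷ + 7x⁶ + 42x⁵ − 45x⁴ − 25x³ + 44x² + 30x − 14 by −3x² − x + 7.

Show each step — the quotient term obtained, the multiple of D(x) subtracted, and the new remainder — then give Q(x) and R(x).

Step 1: lead(−15x⁷ + 7x⁶ + 42x⁵ − 45x⁴ − 25x³ + 44x² + 30x − 14) ÷ lead(D) = −15x⁷ ÷ −3x² = 5x⁵. Subtract (5x⁵)·D = −15x⁷ − 5x⁶ + 35x⁵. Remainder: 12x⁶ + 7x⁵ − 45x⁴ − 25x³ + 44x² + 30x − 14.
Step 2: lead(12x⁶ + 7x⁵ − 45x⁴ − 25x³ + 44x² + 30x − 14) ÷ lead(D) = 12x⁶ ÷ −3x² = −4x⁴. Subtract (−4x⁴)·D = 12x⁶ + 4x⁵ − 28x⁴. Remainder: 3x⁵ − 17x⁴ − 25x³ + 44x² + 30x − 14.
Step 3: lead(3x⁵ − 17x⁴ − 25x³ + 44x² + 30x − 14) ÷ lead(D) = 3x⁵ ÷ −3x² = −x³. Subtract (−x³)·D = 3x⁵ + x⁴ − 7x³. Remainder: −18x⁴ − 18x³ + 44x² + 30x − 14.
Step 4: lead(−18x⁴ − 18x³ + 44x² + 30x − 14) ÷ lead(D) = −18x⁴ ÷ −3x² = 6x². Subtract (6x²)·D = −18x⁴ − 6x³ + 42x². Remainder: −12x³ + 2x² + 30x − 14.
Step 5: lead(−12x³ + 2x² + 30x − 14) ÷ lead(D) = −12x³ ÷ −3x² = 4x. Subtract (4x)·D = −12x³ − 4x² + 28x. Remainder: 6x² + 2x − 14.
Step 6: lead(6x² + 2x − 14) ÷ lead(D) = 6x² ÷ −3x² = −2. Subtract (−2)·D = 6x² + 2x − 14. Remainder: 0.

Q(x) = 5x⁵ − 4x⁴ − x³ + 6x² + 4x − 2; R(x) = 0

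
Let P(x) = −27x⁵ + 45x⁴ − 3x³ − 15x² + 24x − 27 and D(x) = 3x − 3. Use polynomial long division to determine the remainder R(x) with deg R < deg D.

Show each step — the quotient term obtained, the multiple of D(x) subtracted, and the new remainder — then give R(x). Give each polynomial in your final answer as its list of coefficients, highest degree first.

R = [-3]

Step 1: lead(−27x⁵ + 45x⁴ − 3x³ − 15x² + 24x − 27) ÷ lead(D) = −27x⁵ ÷ 3x = −9x⁴. Subtract (−9x⁴)·D = −27x⁵ + 27x⁴. Remainder: 18x⁴ − 3x³ − 15x² + 24x − 27.
Step 2: lead(18x⁴ − 3x³ − 15x² + 24x − 27) ÷ lead(D) = 18x⁴ ÷ 3x = 6x³. Subtract (6x³)·D = 18x⁴ − 18x³. Remainder: 15x³ − 15x² + 24x − 27.
Step 3: lead(15x³ − 15x² + 24x − 27) ÷ lead(D) = 15x³ ÷ 3x = 5x². Subtract (5x²)·D = 15x³ − 15x². Remainder: 24x − 27.
Step 4: lead(24x − 27) ÷ lead(D) = 24x ÷ 3x = 8. Subtract (8)·D = 24x − 24. Remainder: −3.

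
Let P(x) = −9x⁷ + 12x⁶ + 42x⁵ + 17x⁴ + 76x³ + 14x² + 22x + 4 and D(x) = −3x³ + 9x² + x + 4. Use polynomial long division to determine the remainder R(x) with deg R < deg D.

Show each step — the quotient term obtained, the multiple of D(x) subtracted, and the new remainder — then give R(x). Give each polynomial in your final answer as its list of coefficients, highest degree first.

R = [-2, 4]

Step 1: lead(−9x⁷ + 12x⁶ + 42x⁵ + 17x⁴ + 76x³ + 14x² + 22x + 4) ÷ lead(D) = −9x⁷ ÷ −3x³ = 3x⁴. Subtract (3x⁴)·D = −9x⁷ + 27x⁶ + 3x⁵ + 12x⁴. Remainder: −15x⁶ + 39x⁵ + 5x⁴ + 76x³ + 14x² + 22x + 4.
Step 2: lead(−15x⁶ + 39x⁵ + 5x⁴ + 76x³ + 14x² + 22x + 4) ÷ lead(D) = −15x⁶ ÷ −3x³ = 5x³. Subtract (5x³)·D = −15x⁶ + 45x⁵ + 5x⁴ + 20x³. Remainder: −6x⁵ + 56x³ + 14x² + 22x + 4.
Step 3: lead(−6x⁵ + 56x³ + 14x² + 22x + 4) ÷ lead(D) = −6x⁵ ÷ −3x³ = 2x². Subtract (2x²)·D = −6x⁵ + 18x⁴ + 2x³ + 8x². Remainder: −18x⁴ + 54x³ + 6x² + 22x + 4.
Step 4: lead(−18x⁴ + 54x³ + 6x² + 22x + 4) ÷ lead(D) = −18x⁴ ÷ −3x³ = 6x. Subtract (6x)·D = −18x⁴ + 54x³ + 6x² + 24x. Remainder: −2x + 4.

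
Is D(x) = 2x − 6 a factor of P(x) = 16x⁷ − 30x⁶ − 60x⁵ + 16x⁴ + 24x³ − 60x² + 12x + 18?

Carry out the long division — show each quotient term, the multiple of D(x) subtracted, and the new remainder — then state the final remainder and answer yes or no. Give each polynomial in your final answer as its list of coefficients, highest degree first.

Step 1: lead(16x⁷ − 30x⁶ − 60x⁵ + 16x⁴ + 24x³ − 60x² + 12x + 18) ÷ lead(D) = 16x⁷ ÷ 2x = 8x⁶. Subtract (8x⁶)·D = 16x⁷ − 48x⁶. Remainder: 18x⁶ − 60x⁵ + 16x⁴ + 24x³ − 60x² + 12x + 18.
Step 2: lead(18x⁶ − 60x⁵ + 16x⁴ + 24x³ − 60x² + 12x + 18) ÷ lead(D) = 18x⁶ ÷ 2x = 9x⁵. Subtract (9x⁵)·D = 18x⁶ − 54x⁵. Remainder: −6x⁵ + 16x⁴ + 24x³ − 60x² + 12x + 18.
Step 3: lead(−6x⁵ + 16x⁴ + 24x³ − 60x² + 12x + 18) ÷ lead(D) = −6x⁵ ÷ 2x = −3x⁴. Subtract (−3x⁴)·D = −6x⁵ + 18x⁴. Remainder: −2x⁴ + 24x³ − 60x² + 12x + 18.
Step 4: lead(−2x⁴ + 24x³ − 60x² + 12x + 18) ÷ lead(D) = −2x⁴ ÷ 2x = −x³. Subtract (−x³)·D = −2x⁴ + 6x³. Remainder: 18x³ − 60x² + 12x + 18.
Step 5: lead(18x³ − 60x² + 12x + 18) ÷ lead(D) = 18x³ ÷ 2x = 9x². Subtract (9x²)·D = 18x³ − 54x². Remainder: −6x² + 12x + 18.
Step 6: lead(−6x² + 12x + 18) ÷ lead(D) = −6x² ÷ 2x = −3x. Subtract (−3x)·D = −6x² + 18x. Remainder: −6x + 18.
Step 7: lead(−6x + 18) ÷ lead(D) = −6x ÷ 2x = −3. Subtract (−3)·D = −6x + 18. Remainder: 0.

R = [0], so D(x) is a factor of P(x). yes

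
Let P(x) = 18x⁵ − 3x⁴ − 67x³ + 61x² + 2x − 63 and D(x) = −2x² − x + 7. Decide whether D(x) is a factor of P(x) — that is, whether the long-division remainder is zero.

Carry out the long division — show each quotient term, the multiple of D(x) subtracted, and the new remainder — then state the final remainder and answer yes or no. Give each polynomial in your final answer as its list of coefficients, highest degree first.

R = [0], so D(x) is a factor of P(x). yes

Step 1: lead(18x⁵ − 3x⁴ − 67x³ + 61x² + 2x − 63) ÷ lead(D) = 18x⁵ ÷ −2x² = −9x³. Subtract (−9x³)·D = 18x⁵ + 9x⁴ − 63x³. Remainder: −12x⁴ − 4x³ + 61x² + 2x − 63.
Step 2: lead(−12x⁴ − 4x³ + 61x² + 2x − 63) ÷ lead(D) = −12x⁴ ÷ −2x² = 6x². Subtract (6x²)·D = −12x⁴ − 6x³ + 42x². Remainder: 2x³ + 19x² + 2x − 63.
Step 3: lead(2x³ + 19x² + 2x − 63) ÷ lead(D) = 2x³ ÷ −2x² = −x. Subtract (−x)·D = 2x³ + x² − 7x. Remainder: 18x² + 9x − 63.
Step 4: lead(18x² + 9x − 63) ÷ lead(D) = 18x² ÷ −2x² = −9. Subtract (−9)·D = 18x² + 9x − 63. Remainder: 0.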